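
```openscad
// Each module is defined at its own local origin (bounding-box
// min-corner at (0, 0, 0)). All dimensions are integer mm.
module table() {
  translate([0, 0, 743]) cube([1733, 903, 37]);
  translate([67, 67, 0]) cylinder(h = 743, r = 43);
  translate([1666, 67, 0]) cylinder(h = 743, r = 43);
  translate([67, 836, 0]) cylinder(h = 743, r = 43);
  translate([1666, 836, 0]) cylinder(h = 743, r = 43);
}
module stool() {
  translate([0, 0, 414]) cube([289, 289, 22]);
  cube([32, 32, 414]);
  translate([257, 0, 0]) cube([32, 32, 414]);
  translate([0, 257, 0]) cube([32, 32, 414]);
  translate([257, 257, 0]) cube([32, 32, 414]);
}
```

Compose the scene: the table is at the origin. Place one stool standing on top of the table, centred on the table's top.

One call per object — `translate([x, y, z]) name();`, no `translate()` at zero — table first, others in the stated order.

table();
translate([722, 307, 780]) stool();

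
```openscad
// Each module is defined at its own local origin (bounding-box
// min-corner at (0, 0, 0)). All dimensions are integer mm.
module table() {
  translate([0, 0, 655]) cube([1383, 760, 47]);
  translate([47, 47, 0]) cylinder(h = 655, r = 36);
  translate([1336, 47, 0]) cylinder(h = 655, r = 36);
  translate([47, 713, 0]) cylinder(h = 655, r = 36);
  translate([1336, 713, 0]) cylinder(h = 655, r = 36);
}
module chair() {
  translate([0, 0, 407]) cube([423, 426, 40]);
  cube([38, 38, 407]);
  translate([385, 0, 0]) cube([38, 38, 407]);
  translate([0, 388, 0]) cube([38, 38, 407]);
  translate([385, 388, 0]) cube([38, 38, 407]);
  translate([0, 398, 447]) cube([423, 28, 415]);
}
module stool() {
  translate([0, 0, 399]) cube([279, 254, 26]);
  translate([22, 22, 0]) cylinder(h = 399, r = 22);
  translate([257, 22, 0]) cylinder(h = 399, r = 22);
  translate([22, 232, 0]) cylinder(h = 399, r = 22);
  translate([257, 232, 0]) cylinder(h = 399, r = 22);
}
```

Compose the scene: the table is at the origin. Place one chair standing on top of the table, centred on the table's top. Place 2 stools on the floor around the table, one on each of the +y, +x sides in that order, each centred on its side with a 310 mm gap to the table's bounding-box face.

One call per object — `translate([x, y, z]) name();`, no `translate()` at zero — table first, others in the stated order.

table();
translate([480, 167, 702]) chair();
translate([552, 1070, 0]) stool();
translate([1693, 253, 0]) stool();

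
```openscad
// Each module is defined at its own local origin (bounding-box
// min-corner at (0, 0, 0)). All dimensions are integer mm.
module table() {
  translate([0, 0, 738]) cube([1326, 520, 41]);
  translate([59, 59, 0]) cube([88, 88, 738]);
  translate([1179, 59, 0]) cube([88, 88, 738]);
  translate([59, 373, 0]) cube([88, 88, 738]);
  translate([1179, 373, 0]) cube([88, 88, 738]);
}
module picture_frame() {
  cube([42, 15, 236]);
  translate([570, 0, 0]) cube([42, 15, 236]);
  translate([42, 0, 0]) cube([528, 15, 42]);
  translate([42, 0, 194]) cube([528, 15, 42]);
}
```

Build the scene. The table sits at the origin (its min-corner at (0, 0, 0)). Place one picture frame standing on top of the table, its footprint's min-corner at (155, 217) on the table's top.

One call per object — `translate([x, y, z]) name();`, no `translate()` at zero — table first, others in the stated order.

table();
translate([155, 217, 779]) picture_frame();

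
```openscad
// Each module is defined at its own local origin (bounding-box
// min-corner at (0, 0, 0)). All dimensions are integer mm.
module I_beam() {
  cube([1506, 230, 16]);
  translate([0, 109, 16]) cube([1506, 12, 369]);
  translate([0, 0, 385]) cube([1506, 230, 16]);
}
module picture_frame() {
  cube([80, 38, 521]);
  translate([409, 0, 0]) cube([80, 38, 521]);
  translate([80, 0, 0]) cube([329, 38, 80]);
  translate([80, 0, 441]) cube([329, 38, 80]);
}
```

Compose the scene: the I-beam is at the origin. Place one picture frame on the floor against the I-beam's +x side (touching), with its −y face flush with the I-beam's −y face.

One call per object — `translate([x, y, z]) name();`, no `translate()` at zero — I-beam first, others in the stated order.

I_beam();
translate([1506, 0, 0]) picture_frame();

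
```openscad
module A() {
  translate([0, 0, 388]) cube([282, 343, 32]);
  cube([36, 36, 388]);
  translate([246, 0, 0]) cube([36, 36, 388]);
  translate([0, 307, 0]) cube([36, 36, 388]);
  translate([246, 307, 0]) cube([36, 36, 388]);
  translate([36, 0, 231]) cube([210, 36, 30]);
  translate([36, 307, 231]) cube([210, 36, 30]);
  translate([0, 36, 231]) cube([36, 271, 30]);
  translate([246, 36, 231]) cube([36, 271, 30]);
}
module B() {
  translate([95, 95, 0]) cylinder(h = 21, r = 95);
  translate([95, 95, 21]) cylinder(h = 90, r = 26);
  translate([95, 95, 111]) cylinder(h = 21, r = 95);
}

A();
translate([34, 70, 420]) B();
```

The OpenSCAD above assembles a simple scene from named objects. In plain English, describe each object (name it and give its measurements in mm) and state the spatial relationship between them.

A is a simple wooden stool: a rectangular seat 282 mm (x) by 343 mm (y), 32 mm thick, top face at z = 420 mm, on four square legs, each 36×36 mm in cross-section. The legs rest on z = 0, each flush with a corner of the seat. Four stretchers, 36 mm wide and 30 mm tall, connect adjacent legs with their undersides at z = 231 mm, each running between the inner faces of the legs it joins and aligned with the legs' outer faces on the other axis.

B is a spool: two coaxial disc flanges of radius 95 mm and thickness 21 mm, joined by a core cylinder of radius 26 mm and height 90 mm. The lower flange rests on z = 0 and the three cylinders share a vertical axis.

The spool is on top of the stool.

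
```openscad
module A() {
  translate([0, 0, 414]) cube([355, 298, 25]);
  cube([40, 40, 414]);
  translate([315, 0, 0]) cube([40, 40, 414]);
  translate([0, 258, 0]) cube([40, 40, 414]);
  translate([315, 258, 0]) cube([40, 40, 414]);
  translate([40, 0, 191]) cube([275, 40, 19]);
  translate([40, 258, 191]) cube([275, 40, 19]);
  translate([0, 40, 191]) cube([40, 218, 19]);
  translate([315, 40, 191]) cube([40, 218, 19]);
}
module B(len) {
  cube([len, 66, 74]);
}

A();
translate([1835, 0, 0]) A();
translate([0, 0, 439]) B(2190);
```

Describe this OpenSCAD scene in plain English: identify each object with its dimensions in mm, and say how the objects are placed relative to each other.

A is a four-legged stool. The seat is a 355×298×25 mm slab whose top surface is at z = 439 mm; four square legs, each 40×40 mm in cross-section, run from the floor (z = 0) to the underside of the seat, each flush with a corner of the seat. Four stretchers, 40 mm wide and 19 mm tall, connect adjacent legs with their undersides at z = 191 mm, each running between the inner faces of the legs it joins and aligned with the legs' outer faces on the other axis.

B is a rectangular beam 2190 mm long (x), 66 mm deep (y), 74 mm thick (z).

The beam spans the tops of two stools placed 1480 mm apart, resting at z = 439 mm.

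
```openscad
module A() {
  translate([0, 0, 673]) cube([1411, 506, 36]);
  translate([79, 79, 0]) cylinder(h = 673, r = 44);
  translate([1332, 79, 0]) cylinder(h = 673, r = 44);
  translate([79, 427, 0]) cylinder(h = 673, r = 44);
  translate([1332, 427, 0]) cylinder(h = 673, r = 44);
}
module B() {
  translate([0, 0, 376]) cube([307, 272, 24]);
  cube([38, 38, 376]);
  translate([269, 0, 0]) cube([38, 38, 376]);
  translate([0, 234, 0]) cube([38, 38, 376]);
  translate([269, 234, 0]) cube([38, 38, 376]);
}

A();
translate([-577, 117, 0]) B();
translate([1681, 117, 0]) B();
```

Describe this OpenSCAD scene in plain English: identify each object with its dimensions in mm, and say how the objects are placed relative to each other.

A is a rectangular dining table. The top is 1411×506×36 mm with its upper surface at z = 709 mm. It stands on four round legs of 88 mm diameter, each leg's bounding box inset 35 mm from the nearest pair of top edges, running from the floor to the underside of the top.

B is a four-legged stool. The seat is 307×272 mm, 24 mm thick, top at z = 400 mm. It stands on four square legs, each 38×38 mm in cross-section, from z = 0 to the seat underside, each flush with a corner of the seat.

Two stools sit around the table at the −x, +x sides.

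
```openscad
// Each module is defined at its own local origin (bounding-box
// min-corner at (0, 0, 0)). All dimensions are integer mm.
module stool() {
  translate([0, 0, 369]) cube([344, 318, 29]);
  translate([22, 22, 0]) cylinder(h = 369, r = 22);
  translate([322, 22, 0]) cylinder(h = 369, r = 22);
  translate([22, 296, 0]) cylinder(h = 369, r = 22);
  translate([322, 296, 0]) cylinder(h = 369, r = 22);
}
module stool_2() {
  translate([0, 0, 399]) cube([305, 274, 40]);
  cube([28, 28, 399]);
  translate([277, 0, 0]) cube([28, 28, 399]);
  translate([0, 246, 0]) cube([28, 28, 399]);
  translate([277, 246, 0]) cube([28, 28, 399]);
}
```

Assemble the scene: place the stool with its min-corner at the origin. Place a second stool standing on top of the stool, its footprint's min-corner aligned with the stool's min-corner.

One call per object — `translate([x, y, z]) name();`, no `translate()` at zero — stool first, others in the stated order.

stool();
translate([0, 0, 398]) stool_2();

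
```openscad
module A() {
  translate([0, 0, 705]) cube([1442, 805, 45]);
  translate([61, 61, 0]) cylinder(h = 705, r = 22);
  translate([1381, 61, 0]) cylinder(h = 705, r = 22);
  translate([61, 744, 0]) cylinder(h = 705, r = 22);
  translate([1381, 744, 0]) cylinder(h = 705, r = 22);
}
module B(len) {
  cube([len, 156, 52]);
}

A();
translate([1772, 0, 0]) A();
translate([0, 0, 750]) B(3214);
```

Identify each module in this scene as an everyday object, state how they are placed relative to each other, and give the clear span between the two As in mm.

A is a table. B is a beam. A beam spans the tops of two tables. The clear span between the two tables is 330 mm.

Second table starts at x = 1772; first ends at x = 1442; clear span = 1772 − 1442 = 330 mm.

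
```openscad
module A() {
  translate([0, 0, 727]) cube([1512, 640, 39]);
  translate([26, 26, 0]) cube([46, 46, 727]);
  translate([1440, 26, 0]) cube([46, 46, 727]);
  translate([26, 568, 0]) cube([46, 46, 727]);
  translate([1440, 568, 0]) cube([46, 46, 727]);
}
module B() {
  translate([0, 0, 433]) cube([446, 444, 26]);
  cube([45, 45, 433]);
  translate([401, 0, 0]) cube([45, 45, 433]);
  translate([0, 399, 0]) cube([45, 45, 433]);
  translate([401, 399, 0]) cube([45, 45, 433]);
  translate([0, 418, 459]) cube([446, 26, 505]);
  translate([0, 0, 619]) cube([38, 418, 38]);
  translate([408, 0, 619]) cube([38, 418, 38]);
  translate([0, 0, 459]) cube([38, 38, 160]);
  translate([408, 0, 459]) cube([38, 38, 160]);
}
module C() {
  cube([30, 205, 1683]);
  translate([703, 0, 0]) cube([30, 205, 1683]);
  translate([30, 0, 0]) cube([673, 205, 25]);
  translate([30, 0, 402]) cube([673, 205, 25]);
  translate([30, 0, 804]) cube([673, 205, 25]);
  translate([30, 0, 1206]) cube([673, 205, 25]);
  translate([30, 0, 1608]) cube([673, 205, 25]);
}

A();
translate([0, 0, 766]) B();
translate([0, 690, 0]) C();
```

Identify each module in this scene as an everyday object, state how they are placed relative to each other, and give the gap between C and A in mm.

A is a table. B is a chair. C is a bookshelf. The chair is on top of the table. The bookshelf is on the floor beside the table on its +y side. The gap between the bookshelf and the table is 50 mm.

The bookshelf's nearest face is 50 mm from the table's +y face.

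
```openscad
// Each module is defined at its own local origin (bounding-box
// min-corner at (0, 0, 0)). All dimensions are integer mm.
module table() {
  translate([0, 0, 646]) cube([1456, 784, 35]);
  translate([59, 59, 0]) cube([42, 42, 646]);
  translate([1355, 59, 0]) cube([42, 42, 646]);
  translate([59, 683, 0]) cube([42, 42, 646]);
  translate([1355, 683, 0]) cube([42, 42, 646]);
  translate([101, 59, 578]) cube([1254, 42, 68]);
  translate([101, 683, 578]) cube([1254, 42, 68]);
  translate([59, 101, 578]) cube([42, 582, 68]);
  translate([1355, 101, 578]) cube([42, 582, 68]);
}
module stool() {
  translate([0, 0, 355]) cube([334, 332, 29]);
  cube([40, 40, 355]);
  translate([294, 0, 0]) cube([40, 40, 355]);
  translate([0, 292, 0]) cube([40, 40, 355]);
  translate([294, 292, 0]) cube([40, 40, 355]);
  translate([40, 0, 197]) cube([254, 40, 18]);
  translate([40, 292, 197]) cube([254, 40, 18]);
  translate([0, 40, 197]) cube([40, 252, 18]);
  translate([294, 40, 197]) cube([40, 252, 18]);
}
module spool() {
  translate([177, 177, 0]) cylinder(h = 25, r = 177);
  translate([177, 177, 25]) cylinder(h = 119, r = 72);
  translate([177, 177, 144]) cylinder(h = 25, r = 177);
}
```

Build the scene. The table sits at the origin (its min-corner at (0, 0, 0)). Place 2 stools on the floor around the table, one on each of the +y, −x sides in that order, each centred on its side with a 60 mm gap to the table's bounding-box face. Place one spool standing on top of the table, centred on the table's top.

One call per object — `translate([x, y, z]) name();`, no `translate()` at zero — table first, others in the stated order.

table();
translate([561, 844, 0]) stool();
translate([-394, 226, 0]) stool();
translate([551, 215, 681]) spool();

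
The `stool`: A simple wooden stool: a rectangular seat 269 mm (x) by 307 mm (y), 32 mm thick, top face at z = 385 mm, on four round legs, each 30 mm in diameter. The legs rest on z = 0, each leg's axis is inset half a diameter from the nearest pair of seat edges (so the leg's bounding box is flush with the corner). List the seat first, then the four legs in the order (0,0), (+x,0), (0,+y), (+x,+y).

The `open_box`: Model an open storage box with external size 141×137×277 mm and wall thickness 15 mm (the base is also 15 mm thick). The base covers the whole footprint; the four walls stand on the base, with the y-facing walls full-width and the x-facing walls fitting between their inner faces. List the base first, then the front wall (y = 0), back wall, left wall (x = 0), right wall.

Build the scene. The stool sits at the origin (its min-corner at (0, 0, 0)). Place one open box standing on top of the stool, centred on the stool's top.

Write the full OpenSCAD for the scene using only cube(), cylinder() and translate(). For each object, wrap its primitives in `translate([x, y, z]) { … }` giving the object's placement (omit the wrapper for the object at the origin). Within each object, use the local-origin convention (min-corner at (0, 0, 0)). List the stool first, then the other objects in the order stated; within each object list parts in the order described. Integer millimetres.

translate([0, 0, 353]) cube([269, 307, 32]);
translate([15, 15, 0]) cylinder(h = 353, r = 15);
translate([254, 15, 0]) cylinder(h = 353, r = 15);
translate([15, 292, 0]) cylinder(h = 353, r = 15);
translate([254, 292, 0]) cylinder(h = 353, r = 15);
translate([64, 85, 385]) {
  cube([141, 137, 15]);
  translate([0, 0, 15]) cube([141, 15, 262]);
  translate([0, 122, 15]) cube([141, 15, 262]);
  translate([0, 15, 15]) cube([15, 107, 262]);
  translate([126, 15, 15]) cube([15, 107, 262]);
}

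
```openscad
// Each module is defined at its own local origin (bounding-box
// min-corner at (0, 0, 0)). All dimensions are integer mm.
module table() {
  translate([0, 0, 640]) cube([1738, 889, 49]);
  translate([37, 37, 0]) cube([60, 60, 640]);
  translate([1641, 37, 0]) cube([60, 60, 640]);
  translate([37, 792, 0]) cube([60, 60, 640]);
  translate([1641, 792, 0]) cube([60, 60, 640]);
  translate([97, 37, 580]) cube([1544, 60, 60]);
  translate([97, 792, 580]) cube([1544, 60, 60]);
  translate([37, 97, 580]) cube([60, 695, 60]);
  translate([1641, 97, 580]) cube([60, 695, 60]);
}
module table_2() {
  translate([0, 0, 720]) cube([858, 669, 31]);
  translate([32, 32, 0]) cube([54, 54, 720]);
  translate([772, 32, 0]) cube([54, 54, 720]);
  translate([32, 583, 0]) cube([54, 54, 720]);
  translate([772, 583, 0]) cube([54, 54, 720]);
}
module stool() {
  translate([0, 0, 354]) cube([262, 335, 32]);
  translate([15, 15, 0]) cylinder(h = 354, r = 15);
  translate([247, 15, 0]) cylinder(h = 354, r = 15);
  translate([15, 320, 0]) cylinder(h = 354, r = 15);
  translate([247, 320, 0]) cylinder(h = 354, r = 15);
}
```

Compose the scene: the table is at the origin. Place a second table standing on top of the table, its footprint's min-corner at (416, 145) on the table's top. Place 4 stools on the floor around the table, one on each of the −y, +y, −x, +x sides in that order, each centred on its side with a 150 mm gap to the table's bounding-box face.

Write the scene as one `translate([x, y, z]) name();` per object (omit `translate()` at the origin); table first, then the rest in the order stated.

table();
translate([416, 145, 689]) table_2();
translate([738, -485, 0]) stool();
translate([738, 1039, 0]) stool();
translate([-412, 277, 0]) stool();
translate([1888, 277, 0]) stool();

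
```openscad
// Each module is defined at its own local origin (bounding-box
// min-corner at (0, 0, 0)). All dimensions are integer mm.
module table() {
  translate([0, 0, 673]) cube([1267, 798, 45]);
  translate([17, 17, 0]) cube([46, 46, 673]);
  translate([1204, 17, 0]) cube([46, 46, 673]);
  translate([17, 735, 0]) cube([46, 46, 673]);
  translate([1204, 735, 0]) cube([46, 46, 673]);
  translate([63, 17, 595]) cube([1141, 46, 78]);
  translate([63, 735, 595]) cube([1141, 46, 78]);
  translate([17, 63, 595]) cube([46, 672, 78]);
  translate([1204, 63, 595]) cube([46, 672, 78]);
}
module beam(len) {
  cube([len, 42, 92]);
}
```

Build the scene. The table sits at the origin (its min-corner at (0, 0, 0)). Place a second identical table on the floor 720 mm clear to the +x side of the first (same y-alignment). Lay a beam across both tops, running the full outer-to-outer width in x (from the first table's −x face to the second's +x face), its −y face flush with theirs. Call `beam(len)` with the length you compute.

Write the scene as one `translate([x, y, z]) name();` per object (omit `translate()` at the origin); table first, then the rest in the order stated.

table();
translate([1987, 0, 0]) table();
translate([0, 0, 718]) beam(3254);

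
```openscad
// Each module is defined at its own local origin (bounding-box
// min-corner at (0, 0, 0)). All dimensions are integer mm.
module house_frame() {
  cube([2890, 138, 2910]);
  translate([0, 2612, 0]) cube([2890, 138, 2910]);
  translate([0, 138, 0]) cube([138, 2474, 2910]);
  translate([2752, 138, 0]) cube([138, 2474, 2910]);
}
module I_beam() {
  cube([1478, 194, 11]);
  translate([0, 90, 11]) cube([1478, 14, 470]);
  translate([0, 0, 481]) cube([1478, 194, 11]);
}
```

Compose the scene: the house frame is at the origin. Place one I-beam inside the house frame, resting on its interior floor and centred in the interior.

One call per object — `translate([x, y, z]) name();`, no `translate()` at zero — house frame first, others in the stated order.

house_frame();
translate([706, 1278, 0]) I_beam();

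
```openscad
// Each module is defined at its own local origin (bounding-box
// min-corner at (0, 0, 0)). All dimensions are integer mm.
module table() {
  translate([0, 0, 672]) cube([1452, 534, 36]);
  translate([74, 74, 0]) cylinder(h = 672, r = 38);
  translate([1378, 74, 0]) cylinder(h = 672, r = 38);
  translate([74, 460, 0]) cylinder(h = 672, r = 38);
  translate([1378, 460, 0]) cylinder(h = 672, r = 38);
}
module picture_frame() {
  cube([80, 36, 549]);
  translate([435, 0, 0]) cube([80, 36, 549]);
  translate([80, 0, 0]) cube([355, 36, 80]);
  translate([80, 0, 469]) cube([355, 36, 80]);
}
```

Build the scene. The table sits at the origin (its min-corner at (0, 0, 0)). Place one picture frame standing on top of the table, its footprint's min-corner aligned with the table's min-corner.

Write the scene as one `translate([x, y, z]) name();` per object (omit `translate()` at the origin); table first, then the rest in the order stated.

table();
translate([0, 0, 708]) picture_frame();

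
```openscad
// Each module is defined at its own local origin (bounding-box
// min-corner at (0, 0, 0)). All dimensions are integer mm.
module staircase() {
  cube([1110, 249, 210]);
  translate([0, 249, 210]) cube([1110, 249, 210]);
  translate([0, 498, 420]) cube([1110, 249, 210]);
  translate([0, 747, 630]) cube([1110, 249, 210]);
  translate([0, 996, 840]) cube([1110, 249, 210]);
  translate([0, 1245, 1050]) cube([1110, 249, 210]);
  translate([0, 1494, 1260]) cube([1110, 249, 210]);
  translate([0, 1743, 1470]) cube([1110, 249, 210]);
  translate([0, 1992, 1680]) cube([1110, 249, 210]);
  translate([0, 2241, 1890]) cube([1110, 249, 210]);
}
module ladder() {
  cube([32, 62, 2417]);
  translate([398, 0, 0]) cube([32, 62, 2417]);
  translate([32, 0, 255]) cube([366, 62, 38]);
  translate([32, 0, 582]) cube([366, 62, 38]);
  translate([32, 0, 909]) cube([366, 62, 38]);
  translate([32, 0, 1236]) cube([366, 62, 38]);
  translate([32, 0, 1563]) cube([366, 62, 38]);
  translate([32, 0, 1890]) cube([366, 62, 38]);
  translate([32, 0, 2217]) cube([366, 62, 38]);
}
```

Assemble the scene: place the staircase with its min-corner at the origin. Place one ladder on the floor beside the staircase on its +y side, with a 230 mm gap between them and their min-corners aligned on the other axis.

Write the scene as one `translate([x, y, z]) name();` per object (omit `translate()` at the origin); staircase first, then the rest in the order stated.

staircase();
translate([0, 2720, 0]) ladder();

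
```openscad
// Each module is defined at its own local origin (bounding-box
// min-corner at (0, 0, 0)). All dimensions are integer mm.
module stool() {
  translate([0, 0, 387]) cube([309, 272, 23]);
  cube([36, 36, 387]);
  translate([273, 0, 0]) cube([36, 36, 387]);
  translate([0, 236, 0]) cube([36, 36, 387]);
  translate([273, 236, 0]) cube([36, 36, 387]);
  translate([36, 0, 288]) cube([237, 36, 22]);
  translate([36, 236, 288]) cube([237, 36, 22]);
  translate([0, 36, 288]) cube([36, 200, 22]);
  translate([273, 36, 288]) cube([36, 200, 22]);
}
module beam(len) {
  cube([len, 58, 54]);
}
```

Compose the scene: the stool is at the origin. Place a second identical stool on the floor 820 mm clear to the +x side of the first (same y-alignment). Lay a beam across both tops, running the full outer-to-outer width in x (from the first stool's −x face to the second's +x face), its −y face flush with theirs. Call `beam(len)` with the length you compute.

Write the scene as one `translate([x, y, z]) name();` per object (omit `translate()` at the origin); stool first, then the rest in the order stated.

stool();
translate([1129, 0, 0]) stool();
translate([0, 0, 410]) beam(1438);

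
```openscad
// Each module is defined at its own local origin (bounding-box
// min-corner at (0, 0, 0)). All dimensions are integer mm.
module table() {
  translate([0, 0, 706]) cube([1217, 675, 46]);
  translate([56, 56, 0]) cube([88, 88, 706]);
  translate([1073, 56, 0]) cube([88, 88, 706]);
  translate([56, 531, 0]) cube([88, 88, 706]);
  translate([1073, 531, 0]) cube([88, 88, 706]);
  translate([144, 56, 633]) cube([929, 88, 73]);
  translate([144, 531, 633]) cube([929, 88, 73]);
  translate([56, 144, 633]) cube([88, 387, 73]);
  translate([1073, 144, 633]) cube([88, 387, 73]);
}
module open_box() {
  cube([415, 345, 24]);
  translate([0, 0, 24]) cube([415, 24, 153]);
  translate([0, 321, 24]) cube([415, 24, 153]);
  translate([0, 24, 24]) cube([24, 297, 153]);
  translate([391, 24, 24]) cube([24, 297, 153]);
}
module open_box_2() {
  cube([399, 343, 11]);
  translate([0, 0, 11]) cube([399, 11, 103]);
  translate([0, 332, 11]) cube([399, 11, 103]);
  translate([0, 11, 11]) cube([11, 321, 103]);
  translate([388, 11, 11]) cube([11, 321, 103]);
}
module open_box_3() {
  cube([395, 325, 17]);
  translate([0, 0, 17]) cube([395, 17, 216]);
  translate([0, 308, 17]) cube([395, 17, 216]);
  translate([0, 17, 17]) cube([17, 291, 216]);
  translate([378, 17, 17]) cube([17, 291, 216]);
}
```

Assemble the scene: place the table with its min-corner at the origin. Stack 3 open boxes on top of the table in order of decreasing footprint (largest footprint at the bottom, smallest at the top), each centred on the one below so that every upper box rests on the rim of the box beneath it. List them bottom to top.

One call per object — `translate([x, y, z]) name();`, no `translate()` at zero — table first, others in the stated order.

table();
translate([401, 165, 752]) open_box();
translate([409, 166, 929]) open_box_2();
translate([411, 175, 1043]) open_box_3();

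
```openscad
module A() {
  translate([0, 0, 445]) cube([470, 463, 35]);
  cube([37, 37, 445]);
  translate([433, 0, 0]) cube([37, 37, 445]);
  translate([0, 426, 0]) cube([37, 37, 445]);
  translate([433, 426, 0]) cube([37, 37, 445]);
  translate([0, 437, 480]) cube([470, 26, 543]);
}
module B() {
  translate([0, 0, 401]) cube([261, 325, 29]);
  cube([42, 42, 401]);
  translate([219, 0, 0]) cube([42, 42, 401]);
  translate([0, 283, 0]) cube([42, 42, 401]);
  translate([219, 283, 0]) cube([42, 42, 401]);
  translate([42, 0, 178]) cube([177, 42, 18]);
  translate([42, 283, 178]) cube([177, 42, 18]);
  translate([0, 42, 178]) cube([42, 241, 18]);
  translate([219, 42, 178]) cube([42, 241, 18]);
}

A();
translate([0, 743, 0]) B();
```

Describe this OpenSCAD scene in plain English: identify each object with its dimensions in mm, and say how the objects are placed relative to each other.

A is a chair: 470×463 mm seat, 35 mm thick, top at z = 480 mm, on four 37 mm square corner legs flush with the seat edges. A 26 mm thick backrest slab spans the full seat width, extending 543 mm above the seat top, its back face flush with the seat's +y edge.

B is a four-legged stool. The seat is 261×325 mm, 29 mm thick, top at z = 430 mm. It stands on four square legs, each 42×42 mm in cross-section, from z = 0 to the seat underside, each flush with a corner of the seat. Four stretchers, 42 mm wide and 18 mm tall, connect adjacent legs with their undersides at z = 178 mm, each running between the inner faces of the legs it joins and aligned with the legs' outer faces on the other axis.

The stool is on the floor beside the chair on its +y side.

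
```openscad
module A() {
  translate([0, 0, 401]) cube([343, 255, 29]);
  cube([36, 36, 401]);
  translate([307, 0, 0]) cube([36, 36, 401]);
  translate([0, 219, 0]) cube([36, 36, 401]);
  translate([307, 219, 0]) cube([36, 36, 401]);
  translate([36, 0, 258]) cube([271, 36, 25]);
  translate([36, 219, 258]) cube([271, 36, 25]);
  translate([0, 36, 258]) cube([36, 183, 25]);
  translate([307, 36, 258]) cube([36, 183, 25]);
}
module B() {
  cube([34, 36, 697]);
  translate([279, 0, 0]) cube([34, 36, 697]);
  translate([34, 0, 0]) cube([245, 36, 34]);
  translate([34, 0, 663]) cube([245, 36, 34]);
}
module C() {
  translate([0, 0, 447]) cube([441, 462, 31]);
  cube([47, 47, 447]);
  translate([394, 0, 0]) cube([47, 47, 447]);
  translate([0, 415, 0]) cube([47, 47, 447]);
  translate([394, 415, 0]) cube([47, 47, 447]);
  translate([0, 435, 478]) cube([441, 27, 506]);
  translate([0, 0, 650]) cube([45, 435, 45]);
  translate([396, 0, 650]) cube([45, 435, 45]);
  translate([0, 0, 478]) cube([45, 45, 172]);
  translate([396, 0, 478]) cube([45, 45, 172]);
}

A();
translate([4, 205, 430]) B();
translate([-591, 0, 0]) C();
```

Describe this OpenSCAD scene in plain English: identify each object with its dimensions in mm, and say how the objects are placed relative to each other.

A is a four-legged stool. The seat is a 343×255×29 mm slab whose top surface is at z = 430 mm; four square legs, each 36×36 mm in cross-section, run from the floor (z = 0) to the underside of the seat, each flush with a corner of the seat. Four stretchers, 36 mm wide and 25 mm tall, connect adjacent legs with their undersides at z = 258 mm, each running between the inner faces of the legs it joins and aligned with the legs' outer faces on the other axis.

B is a rectangular picture frame lying in the x–z plane (depth along y). The opening is 245 mm wide (x) by 629 mm tall (z), surrounded by a border 34 mm wide on all four sides. The frame is 36 mm deep and is made of two full-height vertical stiles with two horizontal rails fitted between them.

C is a chair: 441×462 mm seat, 31 mm thick, top at z = 478 mm, on four 47 mm square corner legs flush with the seat edges. A 27 mm thick backrest slab spans the full seat width, extending 506 mm above the seat top, its back face flush with the seat's +y edge. Two armrests of 45×45 mm section run along each side from the seat's front edge to the front of the backrest, top faces 217 mm above the seat top and outer faces flush with the seat's x-edges; a 45×45 mm post under the front of each armrest stands on the seat at the front corner.

The picture frame is on top of the stool. The chair is on the floor beside the stool on its −x side.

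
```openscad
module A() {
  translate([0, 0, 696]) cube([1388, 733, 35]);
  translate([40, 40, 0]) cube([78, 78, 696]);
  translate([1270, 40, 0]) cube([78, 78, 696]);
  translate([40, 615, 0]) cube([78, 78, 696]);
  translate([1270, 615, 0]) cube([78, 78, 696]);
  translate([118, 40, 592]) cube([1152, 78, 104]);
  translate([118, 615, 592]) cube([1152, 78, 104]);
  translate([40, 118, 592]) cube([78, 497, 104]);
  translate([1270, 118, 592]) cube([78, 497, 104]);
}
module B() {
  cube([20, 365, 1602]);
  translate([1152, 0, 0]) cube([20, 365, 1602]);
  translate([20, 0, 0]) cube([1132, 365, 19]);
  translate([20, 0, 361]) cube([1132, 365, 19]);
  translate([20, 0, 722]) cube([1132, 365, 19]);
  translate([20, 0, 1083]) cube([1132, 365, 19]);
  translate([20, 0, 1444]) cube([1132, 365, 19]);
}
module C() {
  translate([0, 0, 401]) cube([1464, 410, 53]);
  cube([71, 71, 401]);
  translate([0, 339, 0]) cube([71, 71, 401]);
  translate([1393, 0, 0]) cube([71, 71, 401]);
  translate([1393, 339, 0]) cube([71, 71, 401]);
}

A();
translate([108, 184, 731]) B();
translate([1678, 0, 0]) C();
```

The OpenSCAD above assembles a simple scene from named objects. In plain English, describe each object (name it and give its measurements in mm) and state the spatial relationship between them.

A is a rectangular dining table. The top is 1388×733×35 mm with its upper surface at z = 731 mm. It stands on four 78×78 mm square legs, each inset 40 mm from the nearest pair of top edges, running from the floor to the underside of the top. Four apron rails, 78 mm thick and 104 mm tall, run between adjacent legs with their top edges flush with the underside of the top and their outer faces flush with the legs' outer faces.

B is an open bookshelf. Two side panels, each 20 mm thick, 365 mm deep and 1602 mm tall, stand 1172 mm apart (outside-to-outside). Between them sit 5 shelves, each 19 mm thick and 365 mm deep, spanning the full gap between the sides. The bottom shelf rests on the floor (its underside at z = 0) and the clear gap between one shelf's top and the next shelf's underside is 342 mm.

C is a bench: a 1464×410 mm seat slab, 53 mm thick, top at z = 454 mm, on four 71×71 mm square legs flush with the seat corners and standing on z = 0.

The bookshelf is on top of the table, centred. The bench is on the floor beside the table on its +x side.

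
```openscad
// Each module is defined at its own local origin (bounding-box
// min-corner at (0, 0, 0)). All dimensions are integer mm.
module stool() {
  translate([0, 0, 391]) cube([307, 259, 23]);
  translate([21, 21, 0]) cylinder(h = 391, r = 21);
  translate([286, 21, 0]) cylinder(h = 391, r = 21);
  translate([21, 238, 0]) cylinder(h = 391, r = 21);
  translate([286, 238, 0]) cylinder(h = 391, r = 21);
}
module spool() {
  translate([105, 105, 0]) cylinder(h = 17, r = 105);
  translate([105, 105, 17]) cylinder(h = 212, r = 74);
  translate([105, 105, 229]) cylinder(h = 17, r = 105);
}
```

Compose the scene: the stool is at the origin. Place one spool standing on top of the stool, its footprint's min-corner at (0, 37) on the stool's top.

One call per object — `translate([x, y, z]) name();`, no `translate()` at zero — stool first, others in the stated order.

stool();
translate([0, 37, 414]) spool();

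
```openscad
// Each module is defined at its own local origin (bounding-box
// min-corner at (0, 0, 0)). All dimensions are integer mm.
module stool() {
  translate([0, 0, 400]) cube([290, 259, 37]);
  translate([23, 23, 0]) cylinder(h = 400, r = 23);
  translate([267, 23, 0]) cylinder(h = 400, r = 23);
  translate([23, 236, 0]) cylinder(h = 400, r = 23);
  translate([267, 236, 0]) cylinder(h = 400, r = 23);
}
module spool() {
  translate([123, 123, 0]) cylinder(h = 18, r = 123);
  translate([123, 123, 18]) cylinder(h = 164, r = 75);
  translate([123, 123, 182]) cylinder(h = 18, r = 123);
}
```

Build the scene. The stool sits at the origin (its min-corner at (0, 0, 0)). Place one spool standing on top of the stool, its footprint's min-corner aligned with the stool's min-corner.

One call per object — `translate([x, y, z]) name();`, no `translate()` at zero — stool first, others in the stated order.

stool();
translate([0, 0, 437]) spool();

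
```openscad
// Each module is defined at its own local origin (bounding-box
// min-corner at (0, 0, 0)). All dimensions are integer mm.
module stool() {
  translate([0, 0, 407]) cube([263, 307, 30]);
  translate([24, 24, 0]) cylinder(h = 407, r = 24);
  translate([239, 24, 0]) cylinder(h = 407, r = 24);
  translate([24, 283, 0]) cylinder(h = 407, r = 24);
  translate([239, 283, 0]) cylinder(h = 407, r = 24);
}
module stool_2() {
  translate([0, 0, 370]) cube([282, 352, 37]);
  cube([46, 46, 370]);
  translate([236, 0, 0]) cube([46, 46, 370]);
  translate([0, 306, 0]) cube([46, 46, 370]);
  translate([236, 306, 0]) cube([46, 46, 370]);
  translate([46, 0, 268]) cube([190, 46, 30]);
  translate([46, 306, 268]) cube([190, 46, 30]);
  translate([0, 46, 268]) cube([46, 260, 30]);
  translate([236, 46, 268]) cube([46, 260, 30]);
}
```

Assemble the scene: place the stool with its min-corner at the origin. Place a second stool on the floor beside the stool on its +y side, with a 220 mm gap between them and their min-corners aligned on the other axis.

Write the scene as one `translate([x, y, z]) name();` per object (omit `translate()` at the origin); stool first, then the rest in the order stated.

stool();
translate([0, 527, 0]) stool_2();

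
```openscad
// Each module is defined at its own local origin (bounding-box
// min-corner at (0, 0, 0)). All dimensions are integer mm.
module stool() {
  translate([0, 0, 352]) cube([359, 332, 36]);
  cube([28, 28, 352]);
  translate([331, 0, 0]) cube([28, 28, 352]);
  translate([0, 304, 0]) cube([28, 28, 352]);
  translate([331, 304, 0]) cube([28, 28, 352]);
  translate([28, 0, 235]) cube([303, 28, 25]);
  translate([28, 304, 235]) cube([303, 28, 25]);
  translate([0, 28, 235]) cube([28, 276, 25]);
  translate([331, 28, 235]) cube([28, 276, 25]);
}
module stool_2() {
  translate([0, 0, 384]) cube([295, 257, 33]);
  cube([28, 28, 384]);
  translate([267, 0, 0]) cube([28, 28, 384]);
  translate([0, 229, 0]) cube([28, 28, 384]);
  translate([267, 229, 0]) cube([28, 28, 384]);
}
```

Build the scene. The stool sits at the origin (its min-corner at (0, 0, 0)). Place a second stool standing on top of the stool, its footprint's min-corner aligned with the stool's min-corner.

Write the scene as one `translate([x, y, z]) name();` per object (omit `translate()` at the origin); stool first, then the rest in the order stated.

stool();
translate([0, 0, 388]) stool_2();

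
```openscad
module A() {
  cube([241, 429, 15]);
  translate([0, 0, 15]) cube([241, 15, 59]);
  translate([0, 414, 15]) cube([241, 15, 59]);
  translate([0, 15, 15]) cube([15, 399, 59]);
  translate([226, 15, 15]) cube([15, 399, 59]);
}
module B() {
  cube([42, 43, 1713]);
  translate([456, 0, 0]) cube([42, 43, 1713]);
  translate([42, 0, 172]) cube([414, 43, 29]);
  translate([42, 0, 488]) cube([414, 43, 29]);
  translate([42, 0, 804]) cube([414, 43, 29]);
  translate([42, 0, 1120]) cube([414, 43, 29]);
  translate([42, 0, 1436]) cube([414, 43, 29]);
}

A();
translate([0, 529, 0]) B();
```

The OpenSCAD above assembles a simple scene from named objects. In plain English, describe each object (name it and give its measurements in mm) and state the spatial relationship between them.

A is an open storage box with external size 241×429×74 mm and wall thickness 15 mm (the base is also 15 mm thick). The base covers the whole footprint; the four walls stand on the base, with the y-facing walls full-width and the x-facing walls fitting between their inner faces.

B is a wooden ladder with two side rails of 42×43 mm section and 1713 mm height, set 498 mm apart overall. Between them run 5 rectangular rungs (43 mm deep, 29 mm thick), front faces flush with the rails' −y face. The bottom of the first rung is 172 mm above the floor and each subsequent rung is 316 mm higher than the one below.

The ladder is on the floor beside the open box on its +y side.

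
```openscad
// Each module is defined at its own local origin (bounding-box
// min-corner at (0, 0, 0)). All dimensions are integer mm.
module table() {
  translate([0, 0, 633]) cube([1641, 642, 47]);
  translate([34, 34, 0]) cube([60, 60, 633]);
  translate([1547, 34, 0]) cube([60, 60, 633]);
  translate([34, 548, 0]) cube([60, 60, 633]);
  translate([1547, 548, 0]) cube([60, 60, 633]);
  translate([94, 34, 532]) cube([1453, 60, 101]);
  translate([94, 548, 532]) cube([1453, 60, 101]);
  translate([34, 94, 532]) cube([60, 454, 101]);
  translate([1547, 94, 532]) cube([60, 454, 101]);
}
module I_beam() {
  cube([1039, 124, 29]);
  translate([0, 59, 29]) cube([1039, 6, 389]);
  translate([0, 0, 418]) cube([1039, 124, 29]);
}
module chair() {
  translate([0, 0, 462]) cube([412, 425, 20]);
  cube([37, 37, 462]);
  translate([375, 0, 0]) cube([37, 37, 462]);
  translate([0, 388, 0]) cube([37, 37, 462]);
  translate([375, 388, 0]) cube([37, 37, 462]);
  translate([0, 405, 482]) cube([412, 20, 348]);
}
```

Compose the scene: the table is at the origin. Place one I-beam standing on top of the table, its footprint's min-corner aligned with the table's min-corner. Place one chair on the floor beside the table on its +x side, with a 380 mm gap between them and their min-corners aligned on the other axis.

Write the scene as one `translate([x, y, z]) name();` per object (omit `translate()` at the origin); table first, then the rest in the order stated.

table();
translate([0, 0, 680]) I_beam();
translate([2021, 0, 0]) chair();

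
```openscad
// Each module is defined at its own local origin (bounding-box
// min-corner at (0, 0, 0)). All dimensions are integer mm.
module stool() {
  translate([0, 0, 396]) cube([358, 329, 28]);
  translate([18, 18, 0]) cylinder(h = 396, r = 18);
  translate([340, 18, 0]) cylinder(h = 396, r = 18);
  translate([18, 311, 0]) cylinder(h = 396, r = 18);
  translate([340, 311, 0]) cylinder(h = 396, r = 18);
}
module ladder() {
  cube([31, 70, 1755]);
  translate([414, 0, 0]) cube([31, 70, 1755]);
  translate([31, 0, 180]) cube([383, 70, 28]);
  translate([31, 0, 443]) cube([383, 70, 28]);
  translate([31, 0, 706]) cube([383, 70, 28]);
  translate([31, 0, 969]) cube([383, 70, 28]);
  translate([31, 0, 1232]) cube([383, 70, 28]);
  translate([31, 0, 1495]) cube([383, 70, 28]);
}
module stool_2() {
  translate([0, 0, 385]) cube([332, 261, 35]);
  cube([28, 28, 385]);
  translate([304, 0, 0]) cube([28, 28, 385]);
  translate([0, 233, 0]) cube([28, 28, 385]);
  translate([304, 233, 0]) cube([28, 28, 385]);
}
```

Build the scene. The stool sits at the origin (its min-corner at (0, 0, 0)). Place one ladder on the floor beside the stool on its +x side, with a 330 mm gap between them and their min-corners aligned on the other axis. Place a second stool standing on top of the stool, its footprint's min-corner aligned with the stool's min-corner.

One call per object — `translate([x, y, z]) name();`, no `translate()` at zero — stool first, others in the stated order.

stool();
translate([688, 0, 0]) ladder();
translate([0, 0, 424]) stool_2();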